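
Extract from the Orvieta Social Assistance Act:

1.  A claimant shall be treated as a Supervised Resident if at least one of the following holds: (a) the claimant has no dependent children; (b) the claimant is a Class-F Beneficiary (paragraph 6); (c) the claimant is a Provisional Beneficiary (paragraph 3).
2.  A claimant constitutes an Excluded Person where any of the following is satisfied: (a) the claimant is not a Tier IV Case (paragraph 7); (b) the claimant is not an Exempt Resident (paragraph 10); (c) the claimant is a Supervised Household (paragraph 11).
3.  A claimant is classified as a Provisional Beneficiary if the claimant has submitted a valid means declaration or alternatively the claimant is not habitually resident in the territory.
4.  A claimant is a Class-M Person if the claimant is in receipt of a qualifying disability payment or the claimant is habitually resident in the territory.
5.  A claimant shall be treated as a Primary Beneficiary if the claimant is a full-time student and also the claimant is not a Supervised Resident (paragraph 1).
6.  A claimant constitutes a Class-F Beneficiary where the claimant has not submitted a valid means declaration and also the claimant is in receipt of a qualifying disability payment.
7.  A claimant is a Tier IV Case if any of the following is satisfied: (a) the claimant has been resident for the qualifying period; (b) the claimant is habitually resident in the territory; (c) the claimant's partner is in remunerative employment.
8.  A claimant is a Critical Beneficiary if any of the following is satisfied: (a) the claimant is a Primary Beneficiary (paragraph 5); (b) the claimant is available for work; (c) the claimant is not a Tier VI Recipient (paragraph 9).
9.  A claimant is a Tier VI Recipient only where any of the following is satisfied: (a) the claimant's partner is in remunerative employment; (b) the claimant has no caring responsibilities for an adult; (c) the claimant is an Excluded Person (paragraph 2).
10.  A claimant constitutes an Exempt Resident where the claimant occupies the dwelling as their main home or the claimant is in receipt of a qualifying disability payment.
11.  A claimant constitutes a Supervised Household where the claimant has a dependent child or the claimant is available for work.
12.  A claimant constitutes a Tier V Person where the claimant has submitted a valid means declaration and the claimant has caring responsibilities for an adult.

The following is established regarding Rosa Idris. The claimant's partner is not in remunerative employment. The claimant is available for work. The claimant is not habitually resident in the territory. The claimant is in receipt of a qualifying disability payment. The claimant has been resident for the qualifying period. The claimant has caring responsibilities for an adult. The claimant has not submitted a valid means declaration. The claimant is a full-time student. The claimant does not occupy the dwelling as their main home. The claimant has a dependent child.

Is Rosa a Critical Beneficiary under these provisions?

paragraph 6 — Class-F Beneficiary: [the claimant has not submitted a valid means declaration? yes] AND [the claimant is in receipt of a qualifying disability payment? yes] → satisfied.
paragraph 3 — Provisional Beneficiary: [the claimant has submitted a valid means declaration? no] OR [the claimant is not habitually resident in the territory? yes] → satisfied.
paragraph 1 — Supervised Resident: [the claimant has no dependent children? no] OR [Class-F Beneficiary (paragraph 6)? yes] OR [Provisional Beneficiary (paragraph 3)? yes] → satisfied.
paragraph 5 — Primary Beneficiary: [the claimant is a full-time student? yes] AND [not a Supervised Resident (paragraph 1)? no] → not satisfied.
paragraph 7 — Tier IV Case: [the claimant has been resident for the qualifying period? yes] OR [the claimant is habitually resident in the territory? no] OR [the claimant's partner is in remunerative employment? no] → satisfied.
paragraph 10 — Exempt Resident: [the claimant occupies the dwelling as their main home? no] OR [the claimant is in receipt of a qualifying disability payment? yes] → satisfied.
paragraph 11 — Supervised Household: [the claimant has a dependent child? yes] OR [the claimant is available for work? yes] → satisfied.
paragraph 2 — Excluded Person: [not a Tier IV Case (paragraph 7)? no] OR [not an Exempt Resident (paragraph 10)? no] OR [Supervised Household (paragraph 11)? yes] → satisfied.
paragraph 9 — Tier VI Recipient: [the claimant's partner is in remunerative employment? no] OR [the claimant has no caring responsibilities for an adult? no] OR [Excluded Person (paragraph 2)? yes] → satisfied.
paragraph 8 — Critical Beneficiary: [Primary Beneficiary (paragraph 5)? no] OR [the claimant is available for work? yes] OR [not a Tier VI Recipient (paragraph 9)? no] → satisfied.

Yes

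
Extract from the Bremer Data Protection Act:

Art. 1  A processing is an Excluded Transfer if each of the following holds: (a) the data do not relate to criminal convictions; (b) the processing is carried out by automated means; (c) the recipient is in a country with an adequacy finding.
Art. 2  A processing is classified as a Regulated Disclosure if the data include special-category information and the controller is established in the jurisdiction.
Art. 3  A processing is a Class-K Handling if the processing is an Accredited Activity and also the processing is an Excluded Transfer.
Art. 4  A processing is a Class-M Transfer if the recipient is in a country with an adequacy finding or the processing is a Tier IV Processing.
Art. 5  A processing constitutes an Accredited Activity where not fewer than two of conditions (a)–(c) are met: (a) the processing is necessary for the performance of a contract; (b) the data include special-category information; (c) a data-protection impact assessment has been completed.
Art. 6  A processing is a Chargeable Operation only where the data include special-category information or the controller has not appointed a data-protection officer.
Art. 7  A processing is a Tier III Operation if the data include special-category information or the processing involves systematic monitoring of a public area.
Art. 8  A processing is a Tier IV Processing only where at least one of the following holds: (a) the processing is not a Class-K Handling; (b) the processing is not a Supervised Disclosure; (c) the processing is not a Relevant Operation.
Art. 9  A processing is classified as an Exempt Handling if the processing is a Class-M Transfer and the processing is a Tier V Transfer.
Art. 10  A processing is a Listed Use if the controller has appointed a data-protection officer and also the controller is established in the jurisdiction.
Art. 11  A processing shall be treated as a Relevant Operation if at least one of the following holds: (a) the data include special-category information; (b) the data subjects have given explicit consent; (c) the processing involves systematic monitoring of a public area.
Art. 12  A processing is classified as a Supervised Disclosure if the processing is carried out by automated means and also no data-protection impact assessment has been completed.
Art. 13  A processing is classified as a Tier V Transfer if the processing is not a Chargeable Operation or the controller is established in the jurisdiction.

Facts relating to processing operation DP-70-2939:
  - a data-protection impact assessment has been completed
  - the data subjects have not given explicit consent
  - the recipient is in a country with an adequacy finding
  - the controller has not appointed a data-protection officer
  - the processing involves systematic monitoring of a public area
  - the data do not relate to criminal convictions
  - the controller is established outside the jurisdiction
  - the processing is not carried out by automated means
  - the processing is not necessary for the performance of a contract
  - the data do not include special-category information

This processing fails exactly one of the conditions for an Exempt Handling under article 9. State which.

article 5 — Accredited Activity: the processing is necessary for the performance of a contract? no; the data include special-category information? no; a data-protection impact assessment has been completed? yes — 1 of 3 hold (need ≥2) → not satisfied.
article 1 — Excluded Transfer: [the data do not relate to criminal convictions? yes] AND [the processing is carried out by automated means? no] AND [the recipient is in a country with an adequacy finding? yes] → not satisfied.
article 3 — Class-K Handling: [Accredited Activity (article 5)? no] AND [Excluded Transfer (article 1)? no] → not satisfied.
article 12 — Supervised Disclosure: [the processing is carried out by automated means? no] AND [no data-protection impact assessment has been completed? no] → not satisfied.
article 11 — Relevant Operation: [the data include special-category information? no] OR [the data subjects have given explicit consent? no] OR [the processing involves systematic monitoring of a public area? yes] → satisfied.
article 8 — Tier IV Processing: [not a Class-K Handling (article 3)? yes] OR [not a Supervised Disclosure (article 12)? yes] OR [not a Relevant Operation (article 11)? no] → satisfied.
article 4 — Class-M Transfer: [the recipient is in a country with an adequacy finding? yes] OR [Tier IV Processing (article 8)? yes] → satisfied.
article 6 — Chargeable Operation: [the data include special-category information? no] OR [the controller has not appointed a data-protection officer? yes] → satisfied.
article 13 — Tier V Transfer: [not a Chargeable Operation (article 6)? no] OR [the controller is established in the jurisdiction? no] → not satisfied.
article 9 — Exempt Handling: [Class-M Transfer (article 4)? yes] AND [Tier V Transfer (article 13)? no] → not satisfied.

Tier V Transfer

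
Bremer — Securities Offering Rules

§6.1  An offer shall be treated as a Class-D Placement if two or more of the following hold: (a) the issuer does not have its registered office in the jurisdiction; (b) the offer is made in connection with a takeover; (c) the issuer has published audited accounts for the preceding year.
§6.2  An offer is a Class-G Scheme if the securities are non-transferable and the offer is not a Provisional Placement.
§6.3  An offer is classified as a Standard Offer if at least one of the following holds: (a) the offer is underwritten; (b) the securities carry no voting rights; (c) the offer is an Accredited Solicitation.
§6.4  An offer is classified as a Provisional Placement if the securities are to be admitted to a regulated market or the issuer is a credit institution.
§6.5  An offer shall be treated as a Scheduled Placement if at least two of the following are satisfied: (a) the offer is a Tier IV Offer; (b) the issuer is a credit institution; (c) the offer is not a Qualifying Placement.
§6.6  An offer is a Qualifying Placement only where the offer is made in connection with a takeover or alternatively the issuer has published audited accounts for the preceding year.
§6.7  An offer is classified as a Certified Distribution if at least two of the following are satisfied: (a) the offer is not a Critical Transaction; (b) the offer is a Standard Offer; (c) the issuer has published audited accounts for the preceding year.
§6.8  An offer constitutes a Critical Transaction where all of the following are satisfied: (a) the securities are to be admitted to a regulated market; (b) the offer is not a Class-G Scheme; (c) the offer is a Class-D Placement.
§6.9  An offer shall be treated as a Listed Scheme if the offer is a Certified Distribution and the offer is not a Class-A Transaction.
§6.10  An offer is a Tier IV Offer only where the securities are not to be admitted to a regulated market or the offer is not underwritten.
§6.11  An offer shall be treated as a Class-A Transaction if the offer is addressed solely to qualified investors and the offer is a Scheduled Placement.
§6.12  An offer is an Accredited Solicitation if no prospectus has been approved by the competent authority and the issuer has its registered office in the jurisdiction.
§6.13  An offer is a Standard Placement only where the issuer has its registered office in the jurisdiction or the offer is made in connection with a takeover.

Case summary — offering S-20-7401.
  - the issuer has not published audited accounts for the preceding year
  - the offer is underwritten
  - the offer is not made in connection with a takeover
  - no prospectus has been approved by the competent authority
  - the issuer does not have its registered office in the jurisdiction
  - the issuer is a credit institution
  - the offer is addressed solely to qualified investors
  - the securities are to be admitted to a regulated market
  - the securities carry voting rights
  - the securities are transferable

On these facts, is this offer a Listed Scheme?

No

§6.4 — Provisional Placement: [the securities are to be admitted to a regulated market? yes] OR [the issuer is a credit institution? yes] → satisfied.
§6.2 — Class-G Scheme: [the securities are non-transferable? no] AND [not a Provisional Placement (§6.4)? no] → not satisfied.
§6.1 — Class-D Placement: the issuer does not have its registered office in the jurisdiction? yes; the offer is made in connection with a takeover? no; the issuer has published audited accounts for the preceding year? no — 1 of 3 hold (need ≥2) → not satisfied.
§6.8 — Critical Transaction: [the securities are to be admitted to a regulated market? yes] AND [not a Class-G Scheme (§6.2)? yes] AND [Class-D Placement (§6.1)? no] → not satisfied.
§6.12 — Accredited Solicitation: [no prospectus has been approved by the competent authority? yes] AND [the issuer has its registered office in the jurisdiction? no] → not satisfied.
§6.3 — Standard Offer: [the offer is underwritten? yes] OR [the securities carry no voting rights? no] OR [Accredited Solicitation (§6.12)? no] → satisfied.
§6.7 — Certified Distribution: not a Critical Transaction (§6.8)? yes; Standard Offer (§6.3)? yes; the issuer has published audited accounts for the preceding year? no — 2 of 3 hold (need ≥2) → satisfied.
§6.10 — Tier IV Offer: [the securities are not to be admitted to a regulated market? no] OR [the offer is not underwritten? no] → not satisfied.
§6.6 — Qualifying Placement: [the offer is made in connection with a takeover? no] OR [the issuer has published audited accounts for the preceding year? no] → not satisfied.
§6.5 — Scheduled Placement: Tier IV Offer (§6.10)? no; the issuer is a credit institution? yes; not a Qualifying Placement (§6.6)? yes — 2 of 3 hold (need ≥2) → satisfied.
§6.11 — Class-A Transaction: [the offer is addressed solely to qualified investors? yes] AND [Scheduled Placement (§6.5)? yes] → satisfied.
§6.9 — Listed Scheme: [Certified Distribution (§6.7)? yes] AND [not a Class-A Transaction (§6.11)? no] → not satisfied.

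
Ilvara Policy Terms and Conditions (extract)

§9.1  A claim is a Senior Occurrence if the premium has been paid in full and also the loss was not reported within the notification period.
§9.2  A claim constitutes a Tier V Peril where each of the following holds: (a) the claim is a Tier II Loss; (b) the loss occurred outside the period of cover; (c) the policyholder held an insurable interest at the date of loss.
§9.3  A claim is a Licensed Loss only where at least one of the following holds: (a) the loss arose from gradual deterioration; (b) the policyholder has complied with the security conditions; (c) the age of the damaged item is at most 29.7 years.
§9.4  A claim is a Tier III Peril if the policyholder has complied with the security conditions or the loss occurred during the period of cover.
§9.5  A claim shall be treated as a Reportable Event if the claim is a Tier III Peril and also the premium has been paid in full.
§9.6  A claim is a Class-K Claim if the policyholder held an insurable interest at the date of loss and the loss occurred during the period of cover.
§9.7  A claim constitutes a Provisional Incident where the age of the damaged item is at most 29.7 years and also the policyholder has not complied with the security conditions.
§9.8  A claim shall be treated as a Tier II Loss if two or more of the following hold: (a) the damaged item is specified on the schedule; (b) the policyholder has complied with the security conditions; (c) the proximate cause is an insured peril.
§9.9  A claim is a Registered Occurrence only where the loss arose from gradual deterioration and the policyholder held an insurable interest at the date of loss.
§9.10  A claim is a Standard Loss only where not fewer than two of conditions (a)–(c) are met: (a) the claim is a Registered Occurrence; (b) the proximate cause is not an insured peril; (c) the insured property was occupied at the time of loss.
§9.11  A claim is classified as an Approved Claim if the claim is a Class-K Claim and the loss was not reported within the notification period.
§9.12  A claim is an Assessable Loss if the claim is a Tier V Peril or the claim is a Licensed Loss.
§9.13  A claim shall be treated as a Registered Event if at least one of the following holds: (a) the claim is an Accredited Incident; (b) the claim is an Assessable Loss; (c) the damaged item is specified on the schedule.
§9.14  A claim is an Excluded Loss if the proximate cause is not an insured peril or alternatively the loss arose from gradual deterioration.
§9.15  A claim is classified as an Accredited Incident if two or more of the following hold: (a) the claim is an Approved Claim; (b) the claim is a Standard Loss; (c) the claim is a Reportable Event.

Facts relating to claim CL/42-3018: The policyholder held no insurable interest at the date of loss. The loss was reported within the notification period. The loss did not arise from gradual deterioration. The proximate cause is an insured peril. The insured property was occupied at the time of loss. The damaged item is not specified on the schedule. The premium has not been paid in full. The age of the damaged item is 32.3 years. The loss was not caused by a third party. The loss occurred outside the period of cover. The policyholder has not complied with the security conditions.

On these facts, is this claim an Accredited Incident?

No

§9.6 — Class-K Claim: [the policyholder held an insurable interest at the date of loss? no] AND [the loss occurred during the period of cover? no] → not satisfied.
§9.11 — Approved Claim: [Class-K Claim (§9.6)? no] AND [the loss was not reported within the notification period? no] → not satisfied.
§9.9 — Registered Occurrence: [the loss arose from gradual deterioration? no] AND [the policyholder held an insurable interest at the date of loss? no] → not satisfied.
§9.10 — Standard Loss: Registered Occurrence (§9.9)? no; the proximate cause is not an insured peril? no; the insured property was occupied at the time of loss? yes — 1 of 3 hold (need ≥2) → not satisfied.
§9.4 — Tier III Peril: [the policyholder has complied with the security conditions? no] OR [the loss occurred during the period of cover? no] → not satisfied.
§9.5 — Reportable Event: [Tier III Peril (§9.4)? no] AND [the premium has been paid in full? no] → not satisfied.
§9.15 — Accredited Incident: Approved Claim (§9.11)? no; Standard Loss (§9.10)? no; Reportable Event (§9.5)? no — 0 of 3 hold (need ≥2) → not satisfied.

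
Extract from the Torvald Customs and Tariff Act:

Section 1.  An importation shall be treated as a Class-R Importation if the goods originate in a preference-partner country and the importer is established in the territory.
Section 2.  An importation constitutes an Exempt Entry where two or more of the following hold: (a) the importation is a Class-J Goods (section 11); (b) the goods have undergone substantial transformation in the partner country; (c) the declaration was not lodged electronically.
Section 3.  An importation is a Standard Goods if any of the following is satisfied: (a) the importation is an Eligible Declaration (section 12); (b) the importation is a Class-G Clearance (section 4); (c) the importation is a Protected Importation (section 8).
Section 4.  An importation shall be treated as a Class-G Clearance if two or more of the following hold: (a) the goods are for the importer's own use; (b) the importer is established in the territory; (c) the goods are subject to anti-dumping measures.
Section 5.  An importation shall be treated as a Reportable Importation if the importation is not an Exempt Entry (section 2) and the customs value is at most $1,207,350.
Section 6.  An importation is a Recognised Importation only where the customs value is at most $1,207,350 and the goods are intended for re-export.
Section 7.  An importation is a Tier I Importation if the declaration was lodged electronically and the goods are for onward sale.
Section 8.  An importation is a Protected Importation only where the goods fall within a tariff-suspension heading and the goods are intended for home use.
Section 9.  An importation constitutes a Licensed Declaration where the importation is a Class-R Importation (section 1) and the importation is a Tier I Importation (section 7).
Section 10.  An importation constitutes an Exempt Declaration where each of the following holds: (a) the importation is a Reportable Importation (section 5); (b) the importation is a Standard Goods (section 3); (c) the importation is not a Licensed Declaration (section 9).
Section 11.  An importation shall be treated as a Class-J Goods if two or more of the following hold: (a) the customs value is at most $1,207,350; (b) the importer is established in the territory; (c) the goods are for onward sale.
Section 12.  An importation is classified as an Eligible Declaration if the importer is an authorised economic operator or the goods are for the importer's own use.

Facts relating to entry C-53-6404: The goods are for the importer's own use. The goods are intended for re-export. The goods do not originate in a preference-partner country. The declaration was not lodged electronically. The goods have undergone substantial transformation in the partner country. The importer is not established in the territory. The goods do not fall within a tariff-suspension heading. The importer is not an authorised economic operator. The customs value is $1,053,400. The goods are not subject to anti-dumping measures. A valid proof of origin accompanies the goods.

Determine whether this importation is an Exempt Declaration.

Under section 11: customs value: $1,053,400 ≤ $1,207,350? yes; the importer is established in the territory? no; the goods are for onward sale? no — 1 of 3 hold (need ≥2) → not satisfied.
Under section 2: Class-J Goods (section 11)? no; the goods have undergone substantial transformation in the partner country? yes; the declaration was not lodged electronically? yes — 2 of 3 hold (need ≥2) → satisfied.
Under section 5: not an Exempt Entry (section 2)? no; and customs value: $1,053,400 ≤ $1,207,350? yes. So the importation is not a Reportable Importation.
Under section 12: the importer is an authorised economic operator? no; or the goods are for the importer's own use? yes. So the importation is an Eligible Declaration.
Under section 4: the goods are for the importer's own use? yes; the importer is established in the territory? no; the goods are subject to anti-dumping measures? no — 1 of 3 hold (need ≥2) → not satisfied.
Under section 8: the goods fall within a tariff-suspension heading? no; and the goods are intended for home use? no. So the importation is not a Protected Importation.
Under section 3: Eligible Declaration (section 12)? yes; or Class-G Clearance (section 4)? no; or Protected Importation (section 8)? no. So the importation is a Standard Goods.
Under section 1: the goods originate in a preference-partner country? no; and the importer is established in the territory? no. So the importation is not a Class-R Importation.
Under section 7: the declaration was lodged electronically? no; and the goods are for onward sale? no. So the importation is not a Tier I Importation.
Under section 9: Class-R Importation (section 1)? no; and Tier I Importation (section 7)? no. So the importation is not a Licensed Declaration.
Under section 10: Reportable Importation (section 5)? no; and Standard Goods (section 3)? yes; and not a Licensed Declaration (section 9)? yes. So the importation is not an Exempt Declaration.

No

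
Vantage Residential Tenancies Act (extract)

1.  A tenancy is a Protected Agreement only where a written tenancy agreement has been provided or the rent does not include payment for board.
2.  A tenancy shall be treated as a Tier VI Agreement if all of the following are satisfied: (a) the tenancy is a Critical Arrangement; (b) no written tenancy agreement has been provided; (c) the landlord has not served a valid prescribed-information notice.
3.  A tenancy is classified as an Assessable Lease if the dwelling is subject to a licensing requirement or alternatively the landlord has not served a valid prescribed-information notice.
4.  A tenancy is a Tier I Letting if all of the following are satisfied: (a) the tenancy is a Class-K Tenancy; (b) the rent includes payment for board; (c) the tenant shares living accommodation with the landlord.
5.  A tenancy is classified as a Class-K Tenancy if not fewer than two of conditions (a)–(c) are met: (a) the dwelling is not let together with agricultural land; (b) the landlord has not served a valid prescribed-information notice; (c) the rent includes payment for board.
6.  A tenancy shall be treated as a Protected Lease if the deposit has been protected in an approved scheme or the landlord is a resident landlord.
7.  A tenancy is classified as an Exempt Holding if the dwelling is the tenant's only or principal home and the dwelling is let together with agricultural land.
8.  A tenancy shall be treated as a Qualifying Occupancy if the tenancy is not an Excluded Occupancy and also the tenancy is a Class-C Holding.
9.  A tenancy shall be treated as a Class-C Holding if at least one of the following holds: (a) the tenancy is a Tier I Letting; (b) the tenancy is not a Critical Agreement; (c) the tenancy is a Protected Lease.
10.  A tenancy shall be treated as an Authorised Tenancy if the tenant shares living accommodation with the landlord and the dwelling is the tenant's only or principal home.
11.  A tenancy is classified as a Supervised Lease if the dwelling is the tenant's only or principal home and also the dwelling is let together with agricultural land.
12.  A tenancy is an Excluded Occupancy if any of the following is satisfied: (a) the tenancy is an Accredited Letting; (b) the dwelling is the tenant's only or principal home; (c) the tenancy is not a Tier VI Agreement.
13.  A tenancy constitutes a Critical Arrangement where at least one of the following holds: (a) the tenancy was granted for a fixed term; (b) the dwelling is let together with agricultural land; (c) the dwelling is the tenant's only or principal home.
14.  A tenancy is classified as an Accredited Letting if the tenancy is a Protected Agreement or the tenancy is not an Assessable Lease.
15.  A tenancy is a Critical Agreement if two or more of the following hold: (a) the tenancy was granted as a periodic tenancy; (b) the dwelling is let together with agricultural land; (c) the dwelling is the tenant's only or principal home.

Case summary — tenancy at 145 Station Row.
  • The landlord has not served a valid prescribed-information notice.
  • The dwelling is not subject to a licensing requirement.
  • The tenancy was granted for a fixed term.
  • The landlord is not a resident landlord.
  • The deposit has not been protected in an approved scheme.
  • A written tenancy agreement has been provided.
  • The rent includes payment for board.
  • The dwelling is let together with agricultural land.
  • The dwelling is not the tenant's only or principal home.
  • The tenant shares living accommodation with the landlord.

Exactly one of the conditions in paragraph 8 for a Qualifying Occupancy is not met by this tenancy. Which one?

Under paragraph 1: a written tenancy agreement has been provided? yes; or the rent does not include payment for board? no. So the tenancy is a Protected Agreement.
Under paragraph 3: the dwelling is subject to a licensing requirement? no; or the landlord has not served a valid prescribed-information notice? yes. So the tenancy is an Assessable Lease.
Under paragraph 14: Protected Agreement (paragraph 1)? yes; or not an Assessable Lease (paragraph 3)? no. So the tenancy is an Accredited Letting.
Under paragraph 13: the tenancy was granted for a fixed term? yes; or the dwelling is let together with agricultural land? yes; or the dwelling is the tenant's only or principal home? no. So the tenancy is a Critical Arrangement.
Under paragraph 2: Critical Arrangement (paragraph 13)? yes; and no written tenancy agreement has been provided? no; and the landlord has not served a valid prescribed-information notice? yes. So the tenancy is not a Tier VI Agreement.
Under paragraph 12: Accredited Letting (paragraph 14)? yes; or the dwelling is the tenant's only or principal home? no; or not a Tier VI Agreement (paragraph 2)? yes. So the tenancy is an Excluded Occupancy.
Under paragraph 5: the dwelling is not let together with agricultural land? no; the landlord has not served a valid prescribed-information notice? yes; the rent includes payment for board? yes — 2 of 3 hold (need ≥2) → satisfied.
Under paragraph 4: Class-K Tenancy (paragraph 5)? yes; and the rent includes payment for board? yes; and the tenant shares living accommodation with the landlord? yes. So the tenancy is a Tier I Letting.
Under paragraph 15: the tenancy was granted as a periodic tenancy? no; the dwelling is let together with agricultural land? yes; the dwelling is the tenant's only or principal home? no — 1 of 3 hold (need ≥2) → not satisfied.
Under paragraph 6: the deposit has been protected in an approved scheme? no; or the landlord is a resident landlord? no. So the tenancy is not a Protected Lease.
Under paragraph 9: Tier I Letting (paragraph 4)? yes; or not a Critical Agreement (paragraph 15)? yes; or Protected Lease (paragraph 6)? no. So the tenancy is a Class-C Holding.
Under paragraph 8: not an Excluded Occupancy (paragraph 12)? no; and Class-C Holding (paragraph 9)? yes. So the tenancy is not a Qualifying Occupancy.

Excluded Occupancy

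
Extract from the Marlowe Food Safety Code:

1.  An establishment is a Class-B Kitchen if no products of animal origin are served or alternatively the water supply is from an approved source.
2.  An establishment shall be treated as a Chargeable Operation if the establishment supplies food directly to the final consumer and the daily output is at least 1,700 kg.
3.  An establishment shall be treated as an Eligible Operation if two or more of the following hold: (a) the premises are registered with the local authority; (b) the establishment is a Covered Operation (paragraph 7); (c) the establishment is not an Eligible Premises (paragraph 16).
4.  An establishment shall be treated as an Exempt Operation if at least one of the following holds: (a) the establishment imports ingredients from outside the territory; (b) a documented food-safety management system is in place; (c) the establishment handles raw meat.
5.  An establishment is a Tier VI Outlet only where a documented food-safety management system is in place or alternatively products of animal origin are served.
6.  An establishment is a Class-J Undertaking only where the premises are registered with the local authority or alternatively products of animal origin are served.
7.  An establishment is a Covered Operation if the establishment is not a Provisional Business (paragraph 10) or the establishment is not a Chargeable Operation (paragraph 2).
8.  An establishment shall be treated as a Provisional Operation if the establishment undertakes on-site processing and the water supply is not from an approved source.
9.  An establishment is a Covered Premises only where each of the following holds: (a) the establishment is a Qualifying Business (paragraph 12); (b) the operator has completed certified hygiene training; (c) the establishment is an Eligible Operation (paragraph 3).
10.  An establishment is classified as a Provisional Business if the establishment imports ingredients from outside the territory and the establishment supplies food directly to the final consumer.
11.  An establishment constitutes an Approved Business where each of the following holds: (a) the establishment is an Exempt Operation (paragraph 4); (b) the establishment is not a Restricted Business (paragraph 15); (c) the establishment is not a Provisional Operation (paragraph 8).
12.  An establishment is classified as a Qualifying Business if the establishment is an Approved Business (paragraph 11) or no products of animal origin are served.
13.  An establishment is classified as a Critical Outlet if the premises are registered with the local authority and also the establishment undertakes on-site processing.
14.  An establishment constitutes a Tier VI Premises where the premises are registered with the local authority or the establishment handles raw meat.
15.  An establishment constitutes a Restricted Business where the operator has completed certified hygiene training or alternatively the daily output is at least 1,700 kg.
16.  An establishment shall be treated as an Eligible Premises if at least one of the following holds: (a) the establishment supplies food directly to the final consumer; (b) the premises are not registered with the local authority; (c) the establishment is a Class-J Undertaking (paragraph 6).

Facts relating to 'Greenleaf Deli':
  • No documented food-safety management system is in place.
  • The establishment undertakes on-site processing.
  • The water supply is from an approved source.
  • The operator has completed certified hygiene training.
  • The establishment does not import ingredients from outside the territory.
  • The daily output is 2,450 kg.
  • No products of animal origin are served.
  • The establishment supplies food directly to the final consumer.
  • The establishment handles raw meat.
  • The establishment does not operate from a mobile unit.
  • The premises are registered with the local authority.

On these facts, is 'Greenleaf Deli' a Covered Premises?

Yes

paragraph 4 — Exempt Operation: [the establishment imports ingredients from outside the territory? no] OR [a documented food-safety management system is in place? no] OR [the establishment handles raw meat? yes] → satisfied.
paragraph 15 — Restricted Business: [the operator has completed certified hygiene training? yes] OR [daily output: 2,450 kg ≥ 1,700 kg? yes] → satisfied.
paragraph 8 — Provisional Operation: [the establishment undertakes on-site processing? yes] AND [the water supply is not from an approved source? no] → not satisfied.
paragraph 11 — Approved Business: [Exempt Operation (paragraph 4)? yes] AND [not a Restricted Business (paragraph 15)? no] AND [not a Provisional Operation (paragraph 8)? yes] → not satisfied.
paragraph 12 — Qualifying Business: [Approved Business (paragraph 11)? no] OR [no products of animal origin are served? yes] → satisfied.
paragraph 10 — Provisional Business: [the establishment imports ingredients from outside the territory? no] AND [the establishment supplies food directly to the final consumer? yes] → not satisfied.
paragraph 2 — Chargeable Operation: [the establishment supplies food directly to the final consumer? yes] AND [daily output: 2,450 kg ≥ 1,700 kg? yes] → satisfied.
paragraph 7 — Covered Operation: [not a Provisional Business (paragraph 10)? yes] OR [not a Chargeable Operation (paragraph 2)? no] → satisfied.
paragraph 6 — Class-J Undertaking: [the premises are registered with the local authority? yes] OR [products of animal origin are served? no] → satisfied.
paragraph 16 — Eligible Premises: [the establishment supplies food directly to the final consumer? yes] OR [the premises are not registered with the local authority? no] OR [Class-J Undertaking (paragraph 6)? yes] → satisfied.
paragraph 3 — Eligible Operation: the premises are registered with the local authority? yes; Covered Operation (paragraph 7)? yes; not an Eligible Premises (paragraph 16)? no — 2 of 3 hold (need ≥2) → satisfied.
paragraph 9 — Covered Premises: [Qualifying Business (paragraph 12)? yes] AND [the operator has completed certified hygiene training? yes] AND [Eligible Operation (paragraph 3)? yes] → satisfied.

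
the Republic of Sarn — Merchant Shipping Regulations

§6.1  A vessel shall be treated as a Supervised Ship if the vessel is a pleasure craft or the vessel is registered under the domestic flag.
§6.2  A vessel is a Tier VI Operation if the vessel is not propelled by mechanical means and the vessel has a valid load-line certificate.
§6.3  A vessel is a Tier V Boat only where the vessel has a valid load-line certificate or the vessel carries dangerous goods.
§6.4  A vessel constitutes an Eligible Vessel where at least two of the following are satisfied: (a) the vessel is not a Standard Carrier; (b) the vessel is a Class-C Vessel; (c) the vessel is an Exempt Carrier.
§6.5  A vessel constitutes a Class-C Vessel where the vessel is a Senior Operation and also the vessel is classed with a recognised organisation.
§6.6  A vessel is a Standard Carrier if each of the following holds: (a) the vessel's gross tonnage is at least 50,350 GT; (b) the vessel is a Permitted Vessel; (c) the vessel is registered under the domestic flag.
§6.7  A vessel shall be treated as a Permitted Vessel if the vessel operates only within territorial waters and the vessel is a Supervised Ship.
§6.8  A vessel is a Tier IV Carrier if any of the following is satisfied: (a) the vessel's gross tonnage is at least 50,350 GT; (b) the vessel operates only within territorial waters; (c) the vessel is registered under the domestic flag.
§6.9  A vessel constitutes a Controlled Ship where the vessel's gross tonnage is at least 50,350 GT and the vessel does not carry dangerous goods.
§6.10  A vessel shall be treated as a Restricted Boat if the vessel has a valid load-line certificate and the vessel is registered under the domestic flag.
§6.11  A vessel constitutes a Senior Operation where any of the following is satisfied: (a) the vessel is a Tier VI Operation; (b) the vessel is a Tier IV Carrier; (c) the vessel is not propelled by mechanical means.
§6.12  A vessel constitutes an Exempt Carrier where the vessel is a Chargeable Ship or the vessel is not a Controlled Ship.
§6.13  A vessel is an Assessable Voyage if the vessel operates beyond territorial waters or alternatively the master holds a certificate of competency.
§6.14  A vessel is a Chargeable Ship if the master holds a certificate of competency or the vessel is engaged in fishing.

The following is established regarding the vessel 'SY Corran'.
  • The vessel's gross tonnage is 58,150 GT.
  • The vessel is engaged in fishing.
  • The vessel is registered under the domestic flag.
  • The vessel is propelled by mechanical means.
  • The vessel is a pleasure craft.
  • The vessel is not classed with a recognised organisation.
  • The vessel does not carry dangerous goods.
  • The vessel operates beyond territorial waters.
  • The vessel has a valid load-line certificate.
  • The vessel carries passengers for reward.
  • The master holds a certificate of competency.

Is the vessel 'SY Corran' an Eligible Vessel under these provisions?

Yes

§6.1 — Supervised Ship: [the vessel is a pleasure craft? yes] OR [the vessel is registered under the domestic flag? yes] → satisfied.
§6.7 — Permitted Vessel: [the vessel operates only within territorial waters? no] AND [Supervised Ship (§6.1)? yes] → not satisfied.
§6.6 — Standard Carrier: [vessel's gross tonnage: 58,150 GT ≥ 50,350 GT? yes] AND [Permitted Vessel (§6.7)? no] AND [the vessel is registered under the domestic flag? yes] → not satisfied.
§6.2 — Tier VI Operation: [the vessel is not propelled by mechanical means? no] AND [the vessel has a valid load-line certificate? yes] → not satisfied.
§6.8 — Tier IV Carrier: [vessel's gross tonnage: 58,150 GT ≥ 50,350 GT? yes] OR [the vessel operates only within territorial waters? no] OR [the vessel is registered under the domestic flag? yes] → satisfied.
§6.11 — Senior Operation: [Tier VI Operation (§6.2)? no] OR [Tier IV Carrier (§6.8)? yes] OR [the vessel is not propelled by mechanical means? no] → satisfied.
§6.5 — Class-C Vessel: [Senior Operation (§6.11)? yes] AND [the vessel is classed with a recognised organisation? no] → not satisfied.
§6.14 — Chargeable Ship: [the master holds a certificate of competency? yes] OR [the vessel is engaged in fishing? yes] → satisfied.
§6.9 — Controlled Ship: [vessel's gross tonnage: 58,150 GT ≥ 50,350 GT? yes] AND [the vessel does not carry dangerous goods? yes] → satisfied.
§6.12 — Exempt Carrier: [Chargeable Ship (§6.14)? yes] OR [not a Controlled Ship (§6.9)? no] → satisfied.
§6.4 — Eligible Vessel: not a Standard Carrier (§6.6)? yes; Class-C Vessel (§6.5)? no; Exempt Carrier (§6.12)? yes — 2 of 3 hold (need ≥2) → satisfied.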